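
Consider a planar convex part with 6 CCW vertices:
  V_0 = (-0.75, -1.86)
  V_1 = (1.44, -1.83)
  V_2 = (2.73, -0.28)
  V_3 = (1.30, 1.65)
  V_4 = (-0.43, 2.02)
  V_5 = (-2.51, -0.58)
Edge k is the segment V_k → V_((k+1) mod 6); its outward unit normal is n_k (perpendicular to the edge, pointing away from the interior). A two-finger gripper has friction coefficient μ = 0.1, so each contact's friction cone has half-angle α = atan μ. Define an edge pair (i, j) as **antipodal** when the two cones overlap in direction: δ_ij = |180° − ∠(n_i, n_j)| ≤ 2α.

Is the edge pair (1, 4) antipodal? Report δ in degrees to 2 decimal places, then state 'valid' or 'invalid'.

α = atan 0.1 = 5.71°;  2α = 11.42°
edge 1: e_1 = (+1.29, +1.55);  n_1 = (+0.7686, -0.6397)
edge 4: e_4 = (-2.08, -2.60);  n_4 = (-0.7809, +0.6247)
∠(n_1, n_4) = 178.89°
δ = |180° − 178.89°| = 1.11°
1.11° ≤ 2α = 11.42°  →  valid

δ = 1.11°, valid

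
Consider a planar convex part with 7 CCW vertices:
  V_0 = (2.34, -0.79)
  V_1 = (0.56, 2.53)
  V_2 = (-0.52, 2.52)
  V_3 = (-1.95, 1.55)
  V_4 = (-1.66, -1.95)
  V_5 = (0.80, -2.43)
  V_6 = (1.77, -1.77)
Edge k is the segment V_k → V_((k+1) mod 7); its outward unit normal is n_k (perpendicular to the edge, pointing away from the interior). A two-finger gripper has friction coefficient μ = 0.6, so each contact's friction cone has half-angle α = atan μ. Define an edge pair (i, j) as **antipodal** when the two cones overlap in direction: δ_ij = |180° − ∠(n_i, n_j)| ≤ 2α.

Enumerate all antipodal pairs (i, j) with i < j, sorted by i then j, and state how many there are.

α = atan 0.6 = 30.96°;  2α = 61.93°
n_0 = (+0.8813, +0.4725)
n_1 = (-0.0093, +1.0000)
n_2 = (-0.5614, +0.8276)
n_3 = (-0.9966, -0.0826)
n_4 = (-0.1915, -0.9815)
n_5 = (+0.5625, -0.8268)
n_6 = (+0.8644, -0.5028)
  (0,1): δ = 117.67°  ·
  (0,2): δ = 84.05°  ·
  (0,3): δ = 23.46°  ✓
  (0,4): δ = 50.76°  ✓
  (0,5): δ = 96.03°  ·
  (0,6): δ = 121.62°  ·
  (1,2): δ = 146.38°  ·
  (1,3): δ = 85.79°  ·
  (1,4): δ = 11.57°  ✓
  (1,5): δ = 33.70°  ✓
  (1,6): δ = 59.29°  ✓
  (2,3): δ = 119.41°  ·
  (2,4): δ = 45.19°  ✓
  (2,5): δ = 0.08°  ✓
  (2,6): δ = 25.67°  ✓
  (3,4): δ = 105.78°  ·
  (3,5): δ = 60.50°  ✓
  (3,6): δ = 34.92°  ✓
  (4,5): δ = 134.73°  ·
  (4,6): δ = 109.14°  ·
  (5,6): δ = 154.42°  ·
antipodal pairs: 10

count = 10; pairs: (0,3), (0,4), (1,4), (1,5), (1,6), (2,4), (2,5), (2,6), (3,5), (3,6)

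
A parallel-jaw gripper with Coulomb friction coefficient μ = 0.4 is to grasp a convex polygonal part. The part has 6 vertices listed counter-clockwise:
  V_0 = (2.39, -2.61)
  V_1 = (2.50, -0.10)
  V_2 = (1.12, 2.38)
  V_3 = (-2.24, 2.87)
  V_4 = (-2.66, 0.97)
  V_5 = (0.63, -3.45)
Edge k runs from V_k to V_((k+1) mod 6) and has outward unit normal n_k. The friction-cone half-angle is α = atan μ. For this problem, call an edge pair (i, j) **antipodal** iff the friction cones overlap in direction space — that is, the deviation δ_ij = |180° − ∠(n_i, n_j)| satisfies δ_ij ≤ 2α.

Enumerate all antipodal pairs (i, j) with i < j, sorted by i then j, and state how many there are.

count = 5; pairs: (0,3), (0,4), (1,3), (1,4), (2,5)

α = atan 0.4 = 21.80°;  2α = 43.60°
n_0 = (+0.9990, -0.0438)
n_1 = (+0.8738, +0.4862)
n_2 = (+0.1443, +0.9895)
n_3 = (-0.9764, +0.2158)
n_4 = (-0.8022, -0.5971)
n_5 = (+0.4307, -0.9025)
  (0,1): δ = 148.40°  ·
  (0,2): δ = 95.79°  ·
  (0,3): δ = 9.96°  ✓
  (0,4): δ = 39.17°  ✓
  (0,5): δ = 118.02°  ·
  (1,2): δ = 127.39°  ·
  (1,3): δ = 41.56°  ✓
  (1,4): δ = 7.57°  ✓
  (1,5): δ = 86.42°  ·
  (2,3): δ = 94.17°  ·
  (2,4): δ = 45.04°  ·
  (2,5): δ = 33.81°  ✓
  (3,4): δ = 130.87°  ·
  (3,5): δ = 52.02°  ·
  (4,5): δ = 101.15°  ·
antipodal pairs: 5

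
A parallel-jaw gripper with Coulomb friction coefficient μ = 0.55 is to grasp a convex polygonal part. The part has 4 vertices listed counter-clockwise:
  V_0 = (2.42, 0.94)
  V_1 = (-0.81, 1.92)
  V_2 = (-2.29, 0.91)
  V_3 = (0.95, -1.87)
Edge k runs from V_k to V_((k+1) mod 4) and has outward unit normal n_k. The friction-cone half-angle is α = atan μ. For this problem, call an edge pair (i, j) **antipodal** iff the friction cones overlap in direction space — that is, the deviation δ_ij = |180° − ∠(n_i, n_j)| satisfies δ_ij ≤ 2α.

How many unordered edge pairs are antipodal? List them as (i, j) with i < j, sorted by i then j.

count = 2; pairs: (0,2), (1,3)

α = atan 0.55 = 28.81°;  2α = 57.62°
n_0 = (+0.2903, +0.9569)
n_1 = (-0.5637, +0.8260)
n_2 = (-0.6512, -0.7589)
n_3 = (+0.8861, -0.4635)
  (0,1): δ = 128.81°  ·
  (0,2): δ = 23.75°  ✓
  (0,3): δ = 79.26°  ·
  (1,2): δ = 74.94°  ·
  (1,3): δ = 28.07°  ✓
  (2,3): δ = 76.99°  ·
antipodal pairs: 2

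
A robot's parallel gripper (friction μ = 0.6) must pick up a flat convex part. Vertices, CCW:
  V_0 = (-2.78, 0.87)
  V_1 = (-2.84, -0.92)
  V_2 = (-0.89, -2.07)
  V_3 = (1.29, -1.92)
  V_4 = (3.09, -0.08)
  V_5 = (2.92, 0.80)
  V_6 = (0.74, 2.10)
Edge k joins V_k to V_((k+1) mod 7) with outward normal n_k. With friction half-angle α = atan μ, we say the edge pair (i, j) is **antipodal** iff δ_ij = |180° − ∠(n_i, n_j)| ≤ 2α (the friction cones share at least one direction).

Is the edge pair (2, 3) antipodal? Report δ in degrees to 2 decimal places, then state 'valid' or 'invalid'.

α = atan 0.6 = 30.96°;  2α = 61.93°
edge 2: e_2 = (+2.18, +0.15);  n_2 = (+0.0686, -0.9976)
edge 3: e_3 = (+1.80, +1.84);  n_3 = (+0.7148, -0.6993)
∠(n_2, n_3) = 41.69°
δ = |180° − 41.69°| = 138.31°
138.31° > 2α = 61.93°  →  invalid

δ = 138.31°, invalid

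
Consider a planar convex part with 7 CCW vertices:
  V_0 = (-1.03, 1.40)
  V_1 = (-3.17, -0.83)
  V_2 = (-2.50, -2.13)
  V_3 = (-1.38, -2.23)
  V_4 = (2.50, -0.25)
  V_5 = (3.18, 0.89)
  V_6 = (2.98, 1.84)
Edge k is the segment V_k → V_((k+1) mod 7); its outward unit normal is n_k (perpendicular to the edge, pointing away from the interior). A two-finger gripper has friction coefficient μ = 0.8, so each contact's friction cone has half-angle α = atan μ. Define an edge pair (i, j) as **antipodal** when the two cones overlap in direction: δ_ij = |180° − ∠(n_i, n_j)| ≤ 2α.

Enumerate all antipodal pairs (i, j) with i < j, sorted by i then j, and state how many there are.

α = atan 0.8 = 38.66°;  2α = 77.32°
n_0 = (-0.7215, +0.6924)
n_1 = (-0.8889, -0.4581)
n_2 = (-0.0889, -0.9960)
n_3 = (+0.4545, -0.8907)
n_4 = (+0.8588, -0.5123)
n_5 = (+0.9785, +0.2060)
n_6 = (-0.1091, +0.9940)
  (0,1): δ = 108.91°  ·
  (0,2): δ = 51.28°  ✓
  (0,3): δ = 19.14°  ✓
  (0,4): δ = 13.00°  ✓
  (0,5): δ = 55.71°  ✓
  (0,6): δ = 140.08°  ·
  (1,2): δ = 122.37°  ·
  (1,3): δ = 90.23°  ·
  (1,4): δ = 58.08°  ✓
  (1,5): δ = 15.38°  ✓
  (1,6): δ = 69.00°  ✓
  (2,3): δ = 147.86°  ·
  (2,4): δ = 115.71°  ·
  (2,5): δ = 73.01°  ✓
  (2,6): δ = 11.36°  ✓
  (3,4): δ = 147.85°  ·
  (3,5): δ = 105.15°  ·
  (3,6): δ = 20.77°  ✓
  (4,5): δ = 137.30°  ·
  (4,6): δ = 52.92°  ✓
  (5,6): δ = 95.63°  ·
antipodal pairs: 11

count = 11; pairs: (0,2), (0,3), (0,4), (0,5), (1,4), (1,5), (1,6), (2,5), (2,6), (3,6), (4,6)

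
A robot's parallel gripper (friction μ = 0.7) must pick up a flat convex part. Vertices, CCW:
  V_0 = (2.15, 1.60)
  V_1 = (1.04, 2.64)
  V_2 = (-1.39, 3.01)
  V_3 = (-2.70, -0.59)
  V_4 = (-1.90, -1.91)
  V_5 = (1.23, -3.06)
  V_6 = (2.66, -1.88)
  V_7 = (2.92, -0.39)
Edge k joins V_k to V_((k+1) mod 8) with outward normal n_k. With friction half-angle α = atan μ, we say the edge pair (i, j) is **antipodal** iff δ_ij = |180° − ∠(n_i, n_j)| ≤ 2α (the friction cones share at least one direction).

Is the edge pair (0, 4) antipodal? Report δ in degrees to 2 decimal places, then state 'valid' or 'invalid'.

α = atan 0.7 = 34.99°;  2α = 69.98°
edge 0: e_0 = (-1.11, +1.04);  n_0 = (+0.6837, +0.7297)
edge 4: e_4 = (+3.13, -1.15);  n_4 = (-0.3449, -0.9386)
∠(n_0, n_4) = 157.04°
δ = |180° − 157.04°| = 22.96°
22.96° ≤ 2α = 69.98°  →  valid

δ = 22.96°, valid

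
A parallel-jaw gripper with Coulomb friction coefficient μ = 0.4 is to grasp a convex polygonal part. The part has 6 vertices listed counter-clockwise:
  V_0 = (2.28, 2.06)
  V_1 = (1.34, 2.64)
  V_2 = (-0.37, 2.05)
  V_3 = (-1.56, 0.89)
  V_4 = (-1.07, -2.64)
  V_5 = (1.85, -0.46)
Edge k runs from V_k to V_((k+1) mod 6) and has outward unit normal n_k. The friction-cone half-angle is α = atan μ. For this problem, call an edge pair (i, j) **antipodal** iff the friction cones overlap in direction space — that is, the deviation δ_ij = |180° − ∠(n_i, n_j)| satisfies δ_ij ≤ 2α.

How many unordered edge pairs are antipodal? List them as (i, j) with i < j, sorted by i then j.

count = 4; pairs: (1,4), (2,4), (2,5), (3,5)

α = atan 0.4 = 21.80°;  2α = 43.60°
n_0 = (+0.5251, +0.8510)
n_1 = (-0.3262, +0.9453)
n_2 = (-0.6980, +0.7161)
n_3 = (-0.9905, -0.1375)
n_4 = (+0.5982, -0.8013)
n_5 = (+0.9858, -0.1682)
  (0,1): δ = 129.29°  ·
  (0,2): δ = 104.06°  ·
  (0,3): δ = 50.42°  ·
  (0,4): δ = 68.42°  ·
  (0,5): δ = 111.99°  ·
  (1,2): δ = 154.77°  ·
  (1,3): δ = 101.13°  ·
  (1,4): δ = 17.71°  ✓
  (1,5): δ = 61.28°  ·
  (2,3): δ = 126.37°  ·
  (2,4): δ = 7.52°  ✓
  (2,5): δ = 36.05°  ✓
  (3,4): δ = 61.16°  ·
  (3,5): δ = 17.59°  ✓
  (4,5): δ = 136.43°  ·
antipodal pairs: 4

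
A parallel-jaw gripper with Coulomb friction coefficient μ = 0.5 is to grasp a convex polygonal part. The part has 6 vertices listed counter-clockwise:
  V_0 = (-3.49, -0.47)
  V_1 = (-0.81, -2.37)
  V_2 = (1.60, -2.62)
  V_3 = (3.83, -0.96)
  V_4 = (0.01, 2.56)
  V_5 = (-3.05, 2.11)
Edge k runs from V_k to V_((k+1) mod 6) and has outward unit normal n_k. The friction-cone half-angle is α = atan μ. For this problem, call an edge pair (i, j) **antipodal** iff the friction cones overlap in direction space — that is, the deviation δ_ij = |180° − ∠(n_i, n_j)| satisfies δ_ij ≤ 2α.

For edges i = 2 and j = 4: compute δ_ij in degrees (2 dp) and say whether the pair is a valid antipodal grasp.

δ = 28.30°, valid

α = atan 0.5 = 26.57°;  2α = 53.13°
edge 2: e_2 = (+2.23, +1.66);  n_2 = (+0.5971, -0.8022)
edge 4: e_4 = (-3.06, -0.45);  n_4 = (-0.1455, +0.9894)
∠(n_2, n_4) = 151.70°
δ = |180° − 151.70°| = 28.30°
28.30° ≤ 2α = 53.13°  →  valid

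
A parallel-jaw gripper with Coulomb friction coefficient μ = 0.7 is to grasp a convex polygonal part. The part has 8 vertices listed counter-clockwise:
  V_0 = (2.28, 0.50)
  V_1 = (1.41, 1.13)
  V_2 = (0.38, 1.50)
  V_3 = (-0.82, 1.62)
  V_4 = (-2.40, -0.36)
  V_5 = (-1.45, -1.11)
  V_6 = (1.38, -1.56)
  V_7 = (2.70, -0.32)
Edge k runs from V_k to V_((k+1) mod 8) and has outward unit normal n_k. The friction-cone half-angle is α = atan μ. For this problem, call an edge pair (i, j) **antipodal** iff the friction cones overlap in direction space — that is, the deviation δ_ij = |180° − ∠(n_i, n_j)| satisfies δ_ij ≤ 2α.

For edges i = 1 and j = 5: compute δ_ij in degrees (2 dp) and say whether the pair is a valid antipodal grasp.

α = atan 0.7 = 34.99°;  2α = 69.98°
edge 1: e_1 = (-1.03, +0.37);  n_1 = (+0.3381, +0.9411)
edge 5: e_5 = (+2.83, -0.45);  n_5 = (-0.1570, -0.9876)
∠(n_1, n_5) = 169.28°
δ = |180° − 169.28°| = 10.72°
10.72° ≤ 2α = 69.98°  →  valid

δ = 10.72°, valid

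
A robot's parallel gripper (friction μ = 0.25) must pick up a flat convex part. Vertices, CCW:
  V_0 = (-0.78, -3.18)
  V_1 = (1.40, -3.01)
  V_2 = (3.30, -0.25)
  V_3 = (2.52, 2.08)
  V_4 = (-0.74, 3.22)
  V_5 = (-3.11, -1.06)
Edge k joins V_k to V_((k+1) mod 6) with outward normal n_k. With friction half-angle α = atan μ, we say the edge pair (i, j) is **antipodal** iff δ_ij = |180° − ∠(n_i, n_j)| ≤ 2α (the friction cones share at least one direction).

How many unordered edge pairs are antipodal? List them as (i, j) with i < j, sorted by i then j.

count = 3; pairs: (0,3), (1,4), (3,5)

α = atan 0.25 = 14.04°;  2α = 28.07°
n_0 = (+0.0777, -0.9970)
n_1 = (+0.8237, -0.5670)
n_2 = (+0.9483, +0.3174)
n_3 = (+0.3301, +0.9439)
n_4 = (-0.8748, +0.4844)
n_5 = (-0.6730, -0.7397)
  (0,1): δ = 129.00°  ·
  (0,2): δ = 75.95°  ·
  (0,3): δ = 23.73°  ✓
  (0,4): δ = 56.57°  ·
  (0,5): δ = 133.24°  ·
  (1,2): δ = 126.95°  ·
  (1,3): δ = 74.73°  ·
  (1,4): δ = 5.57°  ✓
  (1,5): δ = 82.25°  ·
  (2,3): δ = 127.78°  ·
  (2,4): δ = 47.48°  ·
  (2,5): δ = 29.19°  ·
  (3,4): δ = 99.70°  ·
  (3,5): δ = 23.02°  ✓
  (4,5): δ = 103.32°  ·
antipodal pairs: 3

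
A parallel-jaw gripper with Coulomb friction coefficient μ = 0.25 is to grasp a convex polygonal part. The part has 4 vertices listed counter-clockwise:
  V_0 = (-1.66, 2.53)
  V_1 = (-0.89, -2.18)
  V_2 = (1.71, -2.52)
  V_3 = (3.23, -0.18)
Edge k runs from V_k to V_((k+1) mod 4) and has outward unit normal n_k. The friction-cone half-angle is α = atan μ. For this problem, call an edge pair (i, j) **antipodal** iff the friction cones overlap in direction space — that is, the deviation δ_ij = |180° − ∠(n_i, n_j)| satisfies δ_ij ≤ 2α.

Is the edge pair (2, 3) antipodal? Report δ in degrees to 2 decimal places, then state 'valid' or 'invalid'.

α = atan 0.25 = 14.04°;  2α = 28.07°
edge 2: e_2 = (+1.52, +2.34);  n_2 = (+0.8386, -0.5447)
edge 3: e_3 = (-4.89, +2.71);  n_3 = (+0.4847, +0.8747)
∠(n_2, n_3) = 94.01°
δ = |180° − 94.01°| = 85.99°
85.99° > 2α = 28.07°  →  invalid

δ = 85.99°, invalid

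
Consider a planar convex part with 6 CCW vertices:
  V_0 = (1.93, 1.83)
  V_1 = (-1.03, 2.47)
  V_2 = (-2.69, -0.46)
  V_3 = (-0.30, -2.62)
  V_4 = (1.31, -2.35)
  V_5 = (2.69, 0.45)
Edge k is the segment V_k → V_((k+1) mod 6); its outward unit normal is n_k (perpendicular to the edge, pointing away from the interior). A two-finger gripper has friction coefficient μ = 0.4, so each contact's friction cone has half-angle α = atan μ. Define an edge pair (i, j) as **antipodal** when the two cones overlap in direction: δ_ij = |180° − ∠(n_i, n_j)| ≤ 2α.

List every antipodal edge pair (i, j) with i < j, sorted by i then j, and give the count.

count = 4; pairs: (0,2), (0,3), (1,4), (2,5)

α = atan 0.4 = 21.80°;  2α = 43.60°
n_0 = (+0.2113, +0.9774)
n_1 = (-0.8701, +0.4929)
n_2 = (-0.6705, -0.7419)
n_3 = (+0.1654, -0.9862)
n_4 = (+0.8970, -0.4421)
n_5 = (+0.8759, +0.4824)
  (0,1): δ = 107.33°  ·
  (0,2): δ = 29.91°  ✓
  (0,3): δ = 21.72°  ✓
  (0,4): δ = 75.96°  ·
  (0,5): δ = 131.04°  ·
  (1,2): δ = 102.57°  ·
  (1,3): δ = 50.95°  ·
  (1,4): δ = 3.30°  ✓
  (1,5): δ = 58.38°  ·
  (2,3): δ = 128.37°  ·
  (2,4): δ = 74.13°  ·
  (2,5): δ = 19.05°  ✓
  (3,4): δ = 125.76°  ·
  (3,5): δ = 70.68°  ·
  (4,5): δ = 124.92°  ·
antipodal pairs: 4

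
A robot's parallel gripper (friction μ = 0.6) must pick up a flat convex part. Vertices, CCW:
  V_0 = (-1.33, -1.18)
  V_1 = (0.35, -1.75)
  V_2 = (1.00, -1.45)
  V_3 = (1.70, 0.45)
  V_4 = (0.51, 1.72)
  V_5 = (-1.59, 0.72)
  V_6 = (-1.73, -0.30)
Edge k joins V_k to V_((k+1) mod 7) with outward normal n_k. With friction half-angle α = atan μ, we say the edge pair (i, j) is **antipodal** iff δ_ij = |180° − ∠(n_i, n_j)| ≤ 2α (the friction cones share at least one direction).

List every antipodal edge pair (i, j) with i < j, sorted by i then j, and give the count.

count = 9; pairs: (0,3), (0,4), (1,4), (1,5), (2,4), (2,5), (2,6), (3,5), (3,6)

α = atan 0.6 = 30.96°;  2α = 61.93°
n_0 = (-0.3213, -0.9470)
n_1 = (+0.4191, -0.9080)
n_2 = (+0.9383, -0.3457)
n_3 = (+0.7297, +0.6837)
n_4 = (-0.4299, +0.9029)
n_5 = (-0.9907, +0.1360)
n_6 = (-0.9104, -0.4138)
  (0,1): δ = 136.48°  ·
  (0,2): δ = 91.48°  ·
  (0,3): δ = 28.12°  ✓
  (0,4): δ = 44.20°  ✓
  (0,5): δ = 100.93°  ·
  (0,6): δ = 133.19°  ·
  (1,2): δ = 135.00°  ·
  (1,3): δ = 71.64°  ·
  (1,4): δ = 0.69°  ✓
  (1,5): δ = 57.41°  ✓
  (1,6): δ = 89.67°  ·
  (2,3): δ = 116.64°  ·
  (2,4): δ = 44.31°  ✓
  (2,5): δ = 12.41°  ✓
  (2,6): δ = 44.67°  ✓
  (3,4): δ = 107.67°  ·
  (3,5): δ = 50.95°  ✓
  (3,6): δ = 18.69°  ✓
  (4,5): δ = 123.28°  ·
  (4,6): δ = 91.02°  ·
  (5,6): δ = 147.74°  ·
antipodal pairs: 9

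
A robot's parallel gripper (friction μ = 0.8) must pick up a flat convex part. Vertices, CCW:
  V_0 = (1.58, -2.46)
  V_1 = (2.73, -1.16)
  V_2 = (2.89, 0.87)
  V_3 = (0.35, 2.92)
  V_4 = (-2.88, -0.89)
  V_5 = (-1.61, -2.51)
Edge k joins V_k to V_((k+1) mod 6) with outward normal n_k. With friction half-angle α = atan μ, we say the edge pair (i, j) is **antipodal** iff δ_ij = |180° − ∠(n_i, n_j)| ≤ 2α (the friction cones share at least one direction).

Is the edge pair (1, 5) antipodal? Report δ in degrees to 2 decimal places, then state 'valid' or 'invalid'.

α = atan 0.8 = 38.66°;  2α = 77.32°
edge 1: e_1 = (+0.16, +2.03);  n_1 = (+0.9969, -0.0786)
edge 5: e_5 = (+3.19, +0.05);  n_5 = (+0.0157, -0.9999)
∠(n_1, n_5) = 84.60°
δ = |180° − 84.60°| = 95.40°
95.40° > 2α = 77.32°  →  invalid

δ = 95.40°, invalid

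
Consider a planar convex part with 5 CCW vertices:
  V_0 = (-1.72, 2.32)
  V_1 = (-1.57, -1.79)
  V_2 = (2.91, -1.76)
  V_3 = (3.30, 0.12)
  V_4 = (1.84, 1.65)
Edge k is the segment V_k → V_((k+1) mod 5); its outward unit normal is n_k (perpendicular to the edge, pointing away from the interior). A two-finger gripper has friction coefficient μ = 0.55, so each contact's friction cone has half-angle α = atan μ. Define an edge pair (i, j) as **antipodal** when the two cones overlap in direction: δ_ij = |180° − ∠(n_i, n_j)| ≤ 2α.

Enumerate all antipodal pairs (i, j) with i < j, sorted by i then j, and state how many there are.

α = atan 0.55 = 28.81°;  2α = 57.62°
n_0 = (-0.9993, -0.0365)
n_1 = (+0.0067, -1.0000)
n_2 = (+0.9792, -0.2031)
n_3 = (+0.7235, +0.6904)
n_4 = (+0.1850, +0.9827)
  (0,1): δ = 91.71°  ·
  (0,2): δ = 13.81°  ✓
  (0,3): δ = 41.57°  ✓
  (0,4): δ = 77.25°  ·
  (1,2): δ = 102.10°  ·
  (1,3): δ = 46.72°  ✓
  (1,4): δ = 11.04°  ✓
  (2,3): δ = 124.62°  ·
  (2,4): δ = 88.94°  ·
  (3,4): δ = 144.32°  ·
antipodal pairs: 4

count = 4; pairs: (0,2), (0,3), (1,3), (1,4)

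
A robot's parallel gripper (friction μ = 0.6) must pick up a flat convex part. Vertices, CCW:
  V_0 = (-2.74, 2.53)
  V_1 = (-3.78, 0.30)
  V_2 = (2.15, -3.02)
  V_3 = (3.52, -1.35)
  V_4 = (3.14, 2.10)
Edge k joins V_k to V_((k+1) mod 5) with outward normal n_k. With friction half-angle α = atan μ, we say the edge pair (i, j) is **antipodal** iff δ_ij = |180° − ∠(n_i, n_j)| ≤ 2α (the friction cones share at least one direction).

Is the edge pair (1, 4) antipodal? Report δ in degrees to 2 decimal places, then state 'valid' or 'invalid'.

α = atan 0.6 = 30.96°;  2α = 61.93°
edge 1: e_1 = (+5.93, -3.32);  n_1 = (-0.4885, -0.8726)
edge 4: e_4 = (-5.88, +0.43);  n_4 = (+0.0729, +0.9973)
∠(n_1, n_4) = 154.94°
δ = |180° − 154.94°| = 25.06°
25.06° ≤ 2α = 61.93°  →  valid

δ = 25.06°, valid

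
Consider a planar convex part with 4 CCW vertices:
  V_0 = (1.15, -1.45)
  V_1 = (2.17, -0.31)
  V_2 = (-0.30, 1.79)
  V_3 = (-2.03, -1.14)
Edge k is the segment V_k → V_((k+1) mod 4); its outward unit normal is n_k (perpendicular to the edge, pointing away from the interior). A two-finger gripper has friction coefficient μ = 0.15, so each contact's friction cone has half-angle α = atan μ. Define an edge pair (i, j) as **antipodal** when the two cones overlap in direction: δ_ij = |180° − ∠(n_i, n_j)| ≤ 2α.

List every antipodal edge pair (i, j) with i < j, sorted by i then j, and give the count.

α = atan 0.15 = 8.53°;  2α = 17.06°
n_0 = (+0.7452, -0.6668)
n_1 = (+0.6477, +0.7619)
n_2 = (-0.8611, +0.5084)
n_3 = (-0.0970, -0.9953)
  (0,1): δ = 88.55°  ·
  (0,2): δ = 11.26°  ✓
  (0,3): δ = 126.25°  ·
  (1,2): δ = 80.19°  ·
  (1,3): δ = 34.80°  ·
  (2,3): δ = 65.01°  ·
antipodal pairs: 1

count = 1; pairs: (0,2)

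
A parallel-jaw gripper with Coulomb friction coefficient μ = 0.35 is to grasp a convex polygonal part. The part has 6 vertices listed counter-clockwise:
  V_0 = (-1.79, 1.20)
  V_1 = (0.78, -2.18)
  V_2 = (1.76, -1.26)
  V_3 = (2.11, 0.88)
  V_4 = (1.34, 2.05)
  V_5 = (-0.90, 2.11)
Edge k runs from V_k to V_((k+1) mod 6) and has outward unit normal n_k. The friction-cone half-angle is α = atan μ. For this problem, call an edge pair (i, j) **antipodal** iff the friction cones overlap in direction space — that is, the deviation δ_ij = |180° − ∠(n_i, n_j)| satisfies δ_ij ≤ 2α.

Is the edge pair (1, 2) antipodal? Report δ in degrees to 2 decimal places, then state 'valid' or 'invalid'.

δ = 142.48°, invalid

α = atan 0.35 = 19.29°;  2α = 38.58°
edge 1: e_1 = (+0.98, +0.92);  n_1 = (+0.6844, -0.7291)
edge 2: e_2 = (+0.35, +2.14);  n_2 = (+0.9869, -0.1614)
∠(n_1, n_2) = 37.52°
δ = |180° − 37.52°| = 142.48°
142.48° > 2α = 38.58°  →  invalid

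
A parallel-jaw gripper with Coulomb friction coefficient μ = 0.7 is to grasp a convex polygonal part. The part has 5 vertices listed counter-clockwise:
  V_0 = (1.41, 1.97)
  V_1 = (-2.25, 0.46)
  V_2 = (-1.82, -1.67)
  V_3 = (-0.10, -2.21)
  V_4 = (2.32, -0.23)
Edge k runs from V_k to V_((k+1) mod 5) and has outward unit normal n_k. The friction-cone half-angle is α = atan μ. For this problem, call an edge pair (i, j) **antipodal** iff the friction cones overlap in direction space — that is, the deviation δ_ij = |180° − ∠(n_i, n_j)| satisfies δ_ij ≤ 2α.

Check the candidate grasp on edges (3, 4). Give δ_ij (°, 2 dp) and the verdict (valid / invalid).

α = atan 0.7 = 34.99°;  2α = 69.98°
edge 3: e_3 = (+2.42, +1.98);  n_3 = (+0.6332, -0.7740)
edge 4: e_4 = (-0.91, +2.20);  n_4 = (+0.9241, +0.3822)
∠(n_3, n_4) = 73.18°
δ = |180° − 73.18°| = 106.82°
106.82° > 2α = 69.98°  →  invalid

δ = 106.82°, invalid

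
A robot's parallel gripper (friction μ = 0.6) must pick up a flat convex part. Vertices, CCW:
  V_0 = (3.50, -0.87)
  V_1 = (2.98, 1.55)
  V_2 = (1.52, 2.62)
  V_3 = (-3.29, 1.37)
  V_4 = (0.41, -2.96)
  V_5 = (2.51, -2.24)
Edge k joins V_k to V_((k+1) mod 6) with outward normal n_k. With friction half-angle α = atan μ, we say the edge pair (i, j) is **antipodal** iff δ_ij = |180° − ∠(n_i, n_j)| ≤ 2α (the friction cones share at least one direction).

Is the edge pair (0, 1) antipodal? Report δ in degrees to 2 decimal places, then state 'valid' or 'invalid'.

α = atan 0.6 = 30.96°;  2α = 61.93°
edge 0: e_0 = (-0.52, +2.42);  n_0 = (+0.9777, +0.2101)
edge 1: e_1 = (-1.46, +1.07);  n_1 = (+0.5911, +0.8066)
∠(n_0, n_1) = 41.64°
δ = |180° − 41.64°| = 138.36°
138.36° > 2α = 61.93°  →  invalid

δ = 138.36°, invalid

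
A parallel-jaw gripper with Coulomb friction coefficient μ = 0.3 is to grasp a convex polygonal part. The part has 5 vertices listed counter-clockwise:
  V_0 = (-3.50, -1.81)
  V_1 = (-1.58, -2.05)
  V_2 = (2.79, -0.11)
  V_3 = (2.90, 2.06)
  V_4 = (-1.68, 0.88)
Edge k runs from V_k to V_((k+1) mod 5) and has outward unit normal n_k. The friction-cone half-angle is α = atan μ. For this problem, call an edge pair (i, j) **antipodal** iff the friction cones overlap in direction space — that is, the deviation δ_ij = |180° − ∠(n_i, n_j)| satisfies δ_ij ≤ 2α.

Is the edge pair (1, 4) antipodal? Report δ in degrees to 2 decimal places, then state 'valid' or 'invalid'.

α = atan 0.3 = 16.70°;  2α = 33.40°
edge 1: e_1 = (+4.37, +1.94);  n_1 = (+0.4058, -0.9140)
edge 4: e_4 = (-1.82, -2.69);  n_4 = (-0.8282, +0.5604)
∠(n_1, n_4) = 148.02°
δ = |180° − 148.02°| = 31.98°
31.98° ≤ 2α = 33.40°  →  valid

δ = 31.98°, valid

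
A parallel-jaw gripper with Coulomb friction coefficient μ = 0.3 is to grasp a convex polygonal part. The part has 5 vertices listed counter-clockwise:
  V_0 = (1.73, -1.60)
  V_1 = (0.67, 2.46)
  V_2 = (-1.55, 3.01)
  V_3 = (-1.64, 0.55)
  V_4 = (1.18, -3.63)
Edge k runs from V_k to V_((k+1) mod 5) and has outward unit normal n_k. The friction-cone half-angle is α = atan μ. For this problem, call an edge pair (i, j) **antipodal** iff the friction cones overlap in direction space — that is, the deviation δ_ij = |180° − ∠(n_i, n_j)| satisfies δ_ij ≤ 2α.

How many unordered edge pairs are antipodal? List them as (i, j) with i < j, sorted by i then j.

α = atan 0.3 = 16.70°;  2α = 33.40°
n_0 = (+0.9676, +0.2526)
n_1 = (+0.2405, +0.9707)
n_2 = (-0.9993, +0.0366)
n_3 = (-0.8290, -0.5593)
n_4 = (+0.9652, -0.2615)
  (0,1): δ = 118.55°  ·
  (0,2): δ = 16.73°  ✓
  (0,3): δ = 19.37°  ✓
  (0,4): δ = 150.21°  ·
  (1,2): δ = 78.18°  ·
  (1,3): δ = 42.08°  ·
  (1,4): δ = 88.76°  ·
  (2,3): δ = 143.90°  ·
  (2,4): δ = 13.06°  ✓
  (3,4): δ = 49.16°  ·
antipodal pairs: 3

count = 3; pairs: (0,2), (0,3), (2,4)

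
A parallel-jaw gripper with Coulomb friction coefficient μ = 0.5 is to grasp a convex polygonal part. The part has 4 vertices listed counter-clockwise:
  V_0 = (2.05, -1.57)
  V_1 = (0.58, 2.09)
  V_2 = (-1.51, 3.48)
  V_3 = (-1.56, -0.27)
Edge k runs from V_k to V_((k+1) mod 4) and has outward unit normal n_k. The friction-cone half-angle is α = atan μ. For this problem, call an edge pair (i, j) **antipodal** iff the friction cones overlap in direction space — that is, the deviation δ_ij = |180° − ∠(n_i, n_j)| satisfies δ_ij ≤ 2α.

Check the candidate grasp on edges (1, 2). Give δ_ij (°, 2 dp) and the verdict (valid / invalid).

δ = 57.14°, invalid

α = atan 0.5 = 26.57°;  2α = 53.13°
edge 1: e_1 = (-2.09, +1.39);  n_1 = (+0.5538, +0.8327)
edge 2: e_2 = (-0.05, -3.75);  n_2 = (-0.9999, +0.0133)
∠(n_1, n_2) = 122.86°
δ = |180° − 122.86°| = 57.14°
57.14° > 2α = 53.13°  →  invalid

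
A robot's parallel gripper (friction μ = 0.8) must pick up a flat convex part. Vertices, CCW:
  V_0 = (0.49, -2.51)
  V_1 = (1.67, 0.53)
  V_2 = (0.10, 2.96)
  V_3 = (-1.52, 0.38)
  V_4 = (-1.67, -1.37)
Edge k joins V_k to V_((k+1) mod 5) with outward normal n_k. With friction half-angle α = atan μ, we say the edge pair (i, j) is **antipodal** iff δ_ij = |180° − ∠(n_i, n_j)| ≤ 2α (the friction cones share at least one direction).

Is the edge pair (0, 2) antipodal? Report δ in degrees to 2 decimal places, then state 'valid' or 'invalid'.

δ = 10.91°, valid

α = atan 0.8 = 38.66°;  2α = 77.32°
edge 0: e_0 = (+1.18, +3.04);  n_0 = (+0.9322, -0.3619)
edge 2: e_2 = (-1.62, -2.58);  n_2 = (-0.8469, +0.5318)
∠(n_0, n_2) = 169.09°
δ = |180° − 169.09°| = 10.91°
10.91° ≤ 2α = 77.32°  →  valid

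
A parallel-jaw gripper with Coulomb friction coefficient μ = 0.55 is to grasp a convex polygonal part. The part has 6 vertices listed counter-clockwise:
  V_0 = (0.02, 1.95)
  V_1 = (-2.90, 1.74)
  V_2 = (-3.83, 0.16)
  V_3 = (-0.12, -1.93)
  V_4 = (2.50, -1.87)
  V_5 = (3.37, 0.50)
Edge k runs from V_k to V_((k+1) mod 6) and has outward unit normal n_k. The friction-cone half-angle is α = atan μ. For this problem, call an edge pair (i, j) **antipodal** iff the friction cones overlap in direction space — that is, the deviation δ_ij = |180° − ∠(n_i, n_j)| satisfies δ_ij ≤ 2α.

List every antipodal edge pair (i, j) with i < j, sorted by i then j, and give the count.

count = 5; pairs: (0,2), (0,3), (1,4), (2,5), (3,5)

α = atan 0.55 = 28.81°;  2α = 57.62°
n_0 = (-0.0717, +0.9974)
n_1 = (-0.8618, +0.5073)
n_2 = (-0.4908, -0.8713)
n_3 = (+0.0229, -0.9997)
n_4 = (+0.9387, -0.3446)
n_5 = (+0.3972, +0.9177)
  (0,1): δ = 124.59°  ·
  (0,2): δ = 33.51°  ✓
  (0,3): δ = 2.80°  ✓
  (0,4): δ = 65.73°  ·
  (0,5): δ = 152.48°  ·
  (1,2): δ = 88.91°  ·
  (1,3): δ = 58.21°  ·
  (1,4): δ = 10.32°  ✓
  (1,5): δ = 97.08°  ·
  (2,3): δ = 149.29°  ·
  (2,4): δ = 80.76°  ·
  (2,5): δ = 5.99°  ✓
  (3,4): δ = 111.47°  ·
  (3,5): δ = 24.72°  ✓
  (4,5): δ = 93.25°  ·
antipodal pairs: 5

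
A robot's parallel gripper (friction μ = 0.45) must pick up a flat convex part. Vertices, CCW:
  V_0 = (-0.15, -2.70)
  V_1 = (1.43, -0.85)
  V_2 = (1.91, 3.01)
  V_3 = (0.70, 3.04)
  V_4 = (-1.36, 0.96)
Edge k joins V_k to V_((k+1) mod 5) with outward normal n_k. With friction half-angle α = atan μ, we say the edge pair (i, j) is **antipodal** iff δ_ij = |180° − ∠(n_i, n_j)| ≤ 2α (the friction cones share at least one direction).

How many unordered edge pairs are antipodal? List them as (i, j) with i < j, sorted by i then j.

count = 3; pairs: (0,3), (1,3), (1,4)

α = atan 0.45 = 24.23°;  2α = 48.46°
n_0 = (+0.7604, -0.6494)
n_1 = (+0.9924, -0.1234)
n_2 = (+0.0248, +0.9997)
n_3 = (-0.7105, +0.7037)
n_4 = (-0.9495, -0.3139)
  (0,1): δ = 146.59°  ·
  (0,2): δ = 50.92°  ·
  (0,3): δ = 4.22°  ✓
  (0,4): δ = 58.79°  ·
  (1,2): δ = 84.33°  ·
  (1,3): δ = 37.63°  ✓
  (1,4): δ = 25.38°  ✓
  (2,3): δ = 133.30°  ·
  (2,4): δ = 70.29°  ·
  (3,4): δ = 116.98°  ·
antipodal pairs: 3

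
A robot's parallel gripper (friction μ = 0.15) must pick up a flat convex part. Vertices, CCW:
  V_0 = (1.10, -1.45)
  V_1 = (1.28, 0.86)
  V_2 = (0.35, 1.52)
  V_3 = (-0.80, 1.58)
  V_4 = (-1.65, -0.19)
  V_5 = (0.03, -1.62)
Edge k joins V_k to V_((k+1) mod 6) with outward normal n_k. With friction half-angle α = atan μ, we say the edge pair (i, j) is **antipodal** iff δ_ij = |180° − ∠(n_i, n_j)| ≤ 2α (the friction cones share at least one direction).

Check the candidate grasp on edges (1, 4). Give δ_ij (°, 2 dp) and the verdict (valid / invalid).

α = atan 0.15 = 8.53°;  2α = 17.06°
edge 1: e_1 = (-0.93, +0.66);  n_1 = (+0.5787, +0.8155)
edge 4: e_4 = (+1.68, -1.43);  n_4 = (-0.6482, -0.7615)
∠(n_1, n_4) = 174.96°
δ = |180° − 174.96°| = 5.04°
5.04° ≤ 2α = 17.06°  →  valid

δ = 5.04°, valid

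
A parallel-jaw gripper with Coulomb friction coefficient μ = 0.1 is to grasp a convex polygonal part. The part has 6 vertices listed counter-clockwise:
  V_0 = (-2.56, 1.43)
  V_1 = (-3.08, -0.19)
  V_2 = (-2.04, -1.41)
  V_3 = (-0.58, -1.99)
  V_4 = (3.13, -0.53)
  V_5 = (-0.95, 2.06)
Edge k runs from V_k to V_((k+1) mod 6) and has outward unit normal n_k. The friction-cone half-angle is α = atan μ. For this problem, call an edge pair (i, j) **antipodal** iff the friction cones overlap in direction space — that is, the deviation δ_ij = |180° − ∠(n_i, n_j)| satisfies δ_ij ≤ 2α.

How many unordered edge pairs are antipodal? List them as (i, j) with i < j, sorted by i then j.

α = atan 0.1 = 5.71°;  2α = 11.42°
n_0 = (-0.9522, +0.3056)
n_1 = (-0.7610, -0.6487)
n_2 = (-0.3692, -0.9294)
n_3 = (+0.3662, -0.9305)
n_4 = (+0.5359, +0.8443)
n_5 = (-0.3644, +0.9312)
  (0,1): δ = 121.76°  ·
  (0,2): δ = 93.87°  ·
  (0,3): δ = 50.72°  ·
  (0,4): δ = 75.39°  ·
  (0,5): δ = 129.17°  ·
  (1,2): δ = 152.11°  ·
  (1,3): δ = 108.97°  ·
  (1,4): δ = 17.15°  ·
  (1,5): δ = 70.92°  ·
  (2,3): δ = 136.85°  ·
  (2,4): δ = 10.74°  ✓
  (2,5): δ = 43.04°  ·
  (3,4): δ = 53.89°  ·
  (3,5): δ = 0.11°  ✓
  (4,5): δ = 126.22°  ·
antipodal pairs: 2

count = 2; pairs: (2,4), (3,5)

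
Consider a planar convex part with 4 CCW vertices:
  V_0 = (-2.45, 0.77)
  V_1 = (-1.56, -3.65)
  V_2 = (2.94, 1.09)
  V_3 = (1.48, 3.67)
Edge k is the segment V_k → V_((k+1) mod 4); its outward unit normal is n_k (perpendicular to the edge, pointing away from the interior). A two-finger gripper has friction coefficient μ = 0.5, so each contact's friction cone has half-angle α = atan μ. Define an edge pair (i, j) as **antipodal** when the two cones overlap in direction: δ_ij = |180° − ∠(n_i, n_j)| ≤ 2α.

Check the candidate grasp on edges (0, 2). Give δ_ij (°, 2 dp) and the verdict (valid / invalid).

δ = 18.12°, valid

α = atan 0.5 = 26.57°;  2α = 53.13°
edge 0: e_0 = (+0.89, -4.42);  n_0 = (-0.9803, -0.1974)
edge 2: e_2 = (-1.46, +2.58);  n_2 = (+0.8703, +0.4925)
∠(n_0, n_2) = 161.88°
δ = |180° − 161.88°| = 18.12°
18.12° ≤ 2α = 53.13°  →  valid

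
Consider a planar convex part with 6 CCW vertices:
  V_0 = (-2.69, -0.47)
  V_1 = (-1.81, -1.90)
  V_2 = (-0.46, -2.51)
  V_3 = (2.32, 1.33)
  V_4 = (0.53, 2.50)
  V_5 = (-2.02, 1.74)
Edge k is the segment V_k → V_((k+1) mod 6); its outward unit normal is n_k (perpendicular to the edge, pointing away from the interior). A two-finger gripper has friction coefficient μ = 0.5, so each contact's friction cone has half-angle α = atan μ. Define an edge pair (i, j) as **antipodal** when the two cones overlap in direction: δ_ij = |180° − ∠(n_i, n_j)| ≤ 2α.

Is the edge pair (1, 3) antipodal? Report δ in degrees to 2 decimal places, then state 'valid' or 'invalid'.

α = atan 0.5 = 26.57°;  2α = 53.13°
edge 1: e_1 = (+1.35, -0.61);  n_1 = (-0.4118, -0.9113)
edge 3: e_3 = (-1.79, +1.17);  n_3 = (+0.5471, +0.8371)
∠(n_1, n_3) = 171.15°
δ = |180° − 171.15°| = 8.85°
8.85° ≤ 2α = 53.13°  →  valid

δ = 8.85°, valid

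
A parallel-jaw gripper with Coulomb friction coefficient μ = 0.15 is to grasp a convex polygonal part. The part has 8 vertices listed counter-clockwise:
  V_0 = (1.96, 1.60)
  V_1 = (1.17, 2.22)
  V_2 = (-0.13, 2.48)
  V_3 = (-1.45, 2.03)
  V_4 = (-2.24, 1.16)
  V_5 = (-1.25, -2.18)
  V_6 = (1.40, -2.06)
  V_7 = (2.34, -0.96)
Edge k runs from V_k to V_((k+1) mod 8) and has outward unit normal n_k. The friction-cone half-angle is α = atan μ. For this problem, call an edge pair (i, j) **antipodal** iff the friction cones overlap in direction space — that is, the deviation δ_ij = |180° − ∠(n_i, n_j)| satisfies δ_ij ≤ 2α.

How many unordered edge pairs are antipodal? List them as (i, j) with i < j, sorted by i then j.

count = 4; pairs: (1,5), (2,5), (3,6), (4,7)

α = atan 0.15 = 8.53°;  2α = 17.06°
n_0 = (+0.6174, +0.7867)
n_1 = (+0.1961, +0.9806)
n_2 = (-0.3227, +0.9465)
n_3 = (-0.7403, +0.6722)
n_4 = (-0.9588, -0.2842)
n_5 = (+0.0452, -0.9990)
n_6 = (+0.7602, -0.6497)
n_7 = (+0.9892, +0.1468)
  (0,1): δ = 153.18°  ·
  (0,2): δ = 123.05°  ·
  (0,3): δ = 94.12°  ·
  (0,4): δ = 35.36°  ·
  (0,5): δ = 40.72°  ·
  (0,6): δ = 87.61°  ·
  (0,7): δ = 136.57°  ·
  (1,2): δ = 149.87°  ·
  (1,3): δ = 120.93°  ·
  (1,4): δ = 62.18°  ·
  (1,5): δ = 13.90°  ✓
  (1,6): δ = 60.79°  ·
  (1,7): δ = 109.75°  ·
  (2,3): δ = 151.07°  ·
  (2,4): δ = 92.31°  ·
  (2,5): δ = 16.23°  ✓
  (2,6): δ = 30.66°  ·
  (2,7): δ = 79.62°  ·
  (3,4): δ = 121.25°  ·
  (3,5): δ = 45.17°  ·
  (3,6): δ = 1.73°  ✓
  (3,7): δ = 50.68°  ·
  (4,5): δ = 103.92°  ·
  (4,6): δ = 57.03°  ·
  (4,7): δ = 8.07°  ✓
  (5,6): δ = 133.11°  ·
  (5,7): δ = 84.15°  ·
  (6,7): δ = 131.04°  ·
antipodal pairs: 4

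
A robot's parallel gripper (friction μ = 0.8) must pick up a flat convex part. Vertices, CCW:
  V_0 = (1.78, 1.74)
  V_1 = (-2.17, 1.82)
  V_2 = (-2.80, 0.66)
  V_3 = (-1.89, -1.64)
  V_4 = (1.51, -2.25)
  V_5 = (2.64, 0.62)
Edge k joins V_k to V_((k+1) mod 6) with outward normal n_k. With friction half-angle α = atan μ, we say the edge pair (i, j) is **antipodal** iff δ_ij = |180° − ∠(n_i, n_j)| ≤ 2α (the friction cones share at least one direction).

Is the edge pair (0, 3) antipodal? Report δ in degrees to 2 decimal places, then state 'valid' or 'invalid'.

α = atan 0.8 = 38.66°;  2α = 77.32°
edge 0: e_0 = (-3.95, +0.08);  n_0 = (+0.0202, +0.9998)
edge 3: e_3 = (+3.40, -0.61);  n_3 = (-0.1766, -0.9843)
∠(n_0, n_3) = 170.99°
δ = |180° − 170.99°| = 9.01°
9.01° ≤ 2α = 77.32°  →  valid

δ = 9.01°, valid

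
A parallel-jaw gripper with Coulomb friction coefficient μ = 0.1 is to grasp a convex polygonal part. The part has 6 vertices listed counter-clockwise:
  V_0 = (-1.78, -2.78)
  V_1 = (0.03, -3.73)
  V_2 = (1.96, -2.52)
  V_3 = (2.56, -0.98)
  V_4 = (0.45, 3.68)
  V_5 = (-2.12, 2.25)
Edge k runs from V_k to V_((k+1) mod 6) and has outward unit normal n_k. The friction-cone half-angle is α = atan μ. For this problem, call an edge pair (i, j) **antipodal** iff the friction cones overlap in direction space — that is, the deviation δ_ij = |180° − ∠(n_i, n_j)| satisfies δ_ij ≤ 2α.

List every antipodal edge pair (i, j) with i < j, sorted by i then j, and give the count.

α = atan 0.1 = 5.71°;  2α = 11.42°
n_0 = (-0.4647, -0.8854)
n_1 = (+0.5312, -0.8473)
n_2 = (+0.9318, -0.3630)
n_3 = (+0.9110, +0.4125)
n_4 = (-0.4862, +0.8738)
n_5 = (-0.9977, -0.0674)
  (0,1): δ = 120.22°  ·
  (0,2): δ = 83.59°  ·
  (0,3): δ = 37.95°  ·
  (0,4): δ = 56.79°  ·
  (0,5): δ = 121.56°  ·
  (1,2): δ = 143.37°  ·
  (1,3): δ = 97.72°  ·
  (1,4): δ = 2.99°  ✓
  (1,5): δ = 61.78°  ·
  (2,3): δ = 134.35°  ·
  (2,4): δ = 39.62°  ·
  (2,5): δ = 25.15°  ·
  (3,4): δ = 85.27°  ·
  (3,5): δ = 20.49°  ·
  (4,5): δ = 115.23°  ·
antipodal pairs: 1

count = 1; pairs: (1,4)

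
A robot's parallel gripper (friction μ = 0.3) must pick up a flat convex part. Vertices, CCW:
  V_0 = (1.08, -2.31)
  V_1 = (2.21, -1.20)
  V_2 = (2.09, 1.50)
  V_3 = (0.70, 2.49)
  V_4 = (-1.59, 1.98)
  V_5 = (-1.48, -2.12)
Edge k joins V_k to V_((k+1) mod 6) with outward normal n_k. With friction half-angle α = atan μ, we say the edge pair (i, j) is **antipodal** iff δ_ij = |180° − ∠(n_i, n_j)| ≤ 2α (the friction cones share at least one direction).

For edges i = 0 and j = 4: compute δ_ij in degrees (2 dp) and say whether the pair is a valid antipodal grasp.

α = atan 0.3 = 16.70°;  2α = 33.40°
edge 0: e_0 = (+1.13, +1.11);  n_0 = (+0.7008, -0.7134)
edge 4: e_4 = (+0.11, -4.10);  n_4 = (-0.9996, -0.0268)
∠(n_0, n_4) = 132.95°
δ = |180° − 132.95°| = 47.05°
47.05° > 2α = 33.40°  →  invalid

δ = 47.05°, invalid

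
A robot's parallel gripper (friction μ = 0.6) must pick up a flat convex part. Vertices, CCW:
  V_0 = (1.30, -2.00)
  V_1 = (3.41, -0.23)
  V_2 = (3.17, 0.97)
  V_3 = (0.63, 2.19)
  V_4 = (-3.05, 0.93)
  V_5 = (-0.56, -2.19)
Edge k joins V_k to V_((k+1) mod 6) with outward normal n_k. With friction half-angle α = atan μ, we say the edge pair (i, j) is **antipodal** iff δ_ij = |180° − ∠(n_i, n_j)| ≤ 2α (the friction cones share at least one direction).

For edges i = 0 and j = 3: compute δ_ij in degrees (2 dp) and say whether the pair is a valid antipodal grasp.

δ = 21.09°, valid

α = atan 0.6 = 30.96°;  2α = 61.93°
edge 0: e_0 = (+2.11, +1.77);  n_0 = (+0.6427, -0.7661)
edge 3: e_3 = (-3.68, -1.26);  n_3 = (-0.3239, +0.9461)
∠(n_0, n_3) = 158.91°
δ = |180° − 158.91°| = 21.09°
21.09° ≤ 2α = 61.93°  →  valid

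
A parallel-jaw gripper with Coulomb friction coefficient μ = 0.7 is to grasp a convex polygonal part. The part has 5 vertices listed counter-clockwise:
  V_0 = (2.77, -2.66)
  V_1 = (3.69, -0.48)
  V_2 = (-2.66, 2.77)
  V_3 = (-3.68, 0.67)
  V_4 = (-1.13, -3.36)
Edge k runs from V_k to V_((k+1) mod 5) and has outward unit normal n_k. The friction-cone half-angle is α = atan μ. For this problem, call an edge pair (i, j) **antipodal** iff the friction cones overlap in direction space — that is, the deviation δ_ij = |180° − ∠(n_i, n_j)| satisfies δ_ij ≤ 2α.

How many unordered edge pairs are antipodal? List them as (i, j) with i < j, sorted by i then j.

α = atan 0.7 = 34.99°;  2α = 69.98°
n_0 = (+0.9213, -0.3888)
n_1 = (+0.4556, +0.8902)
n_2 = (-0.8995, +0.4369)
n_3 = (-0.8450, -0.5347)
n_4 = (+0.1767, -0.9843)
  (0,1): δ = 94.22°  ·
  (0,2): δ = 3.03°  ✓
  (0,3): δ = 55.20°  ✓
  (0,4): δ = 123.06°  ·
  (1,2): δ = 88.80°  ·
  (1,3): δ = 30.57°  ✓
  (1,4): δ = 37.28°  ✓
  (2,3): δ = 121.77°  ·
  (2,4): δ = 53.92°  ✓
  (3,4): δ = 112.15°  ·
antipodal pairs: 5

count = 5; pairs: (0,2), (0,3), (1,3), (1,4), (2,4)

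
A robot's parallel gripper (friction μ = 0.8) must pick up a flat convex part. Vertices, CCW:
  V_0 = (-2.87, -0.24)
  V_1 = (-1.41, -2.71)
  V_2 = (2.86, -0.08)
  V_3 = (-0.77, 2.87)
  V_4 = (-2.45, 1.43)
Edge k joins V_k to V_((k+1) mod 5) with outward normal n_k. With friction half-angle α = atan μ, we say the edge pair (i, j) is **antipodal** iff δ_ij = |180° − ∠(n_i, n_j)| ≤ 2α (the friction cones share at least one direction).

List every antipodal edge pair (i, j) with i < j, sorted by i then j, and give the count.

α = atan 0.8 = 38.66°;  2α = 77.32°
n_0 = (-0.8609, -0.5088)
n_1 = (+0.5244, -0.8515)
n_2 = (+0.6307, +0.7760)
n_3 = (-0.6508, +0.7593)
n_4 = (-0.9698, +0.2439)
  (0,1): δ = 88.96°  ·
  (0,2): δ = 20.31°  ✓
  (0,3): δ = 100.01°  ·
  (0,4): δ = 135.30°  ·
  (1,2): δ = 70.73°  ✓
  (1,3): δ = 8.97°  ✓
  (1,4): δ = 44.25°  ✓
  (2,3): δ = 100.30°  ·
  (2,4): δ = 65.02°  ✓
  (3,4): δ = 144.72°  ·
antipodal pairs: 5

count = 5; pairs: (0,2), (1,2), (1,3), (1,4), (2,4)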